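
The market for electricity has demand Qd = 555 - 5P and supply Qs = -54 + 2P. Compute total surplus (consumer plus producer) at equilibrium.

Equilibrium: 555 - 5P = -54 + 2P gives P* = 87, Q* = 120.
Demand choke price: P = 111; supply starts at P = 27.
CS = ½(111 − 87)(120) = 1440; PS = ½(87 − 27)(120) = 3600.

Total surplus = 5040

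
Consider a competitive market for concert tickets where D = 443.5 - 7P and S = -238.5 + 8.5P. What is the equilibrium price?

Set D = S: 443.5 - 7P = -238.5 + 8.5P.
682 = 15.5P, so P* = 44.
Q* = 443.5 − 7(44) = 135.5.

P* = 44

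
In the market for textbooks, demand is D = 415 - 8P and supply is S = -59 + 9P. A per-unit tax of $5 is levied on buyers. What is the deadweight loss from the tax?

Deadweight loss = 900/17

Pre-tax equilibrium: P* = 474/17, Q* = 3263/17.
Tax on buyers shifts demand to D = 415 − 8(P + 5) = 375 - 8P.
375 - 8P = -59 + 9P gives seller price Ps = 434/17; buyers pay Pb = 434/17 + 5 = 519/17.
New quantity: Q = 415 − 8(519/17) = 2903/17.
DWL = ½ × 5 × (3263/17 − 2903/17) = 900/17.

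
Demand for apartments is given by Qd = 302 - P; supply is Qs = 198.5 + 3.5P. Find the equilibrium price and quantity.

P* = 23, Q* = 279

Set Qd = Qs: 302 - P = 198.5 + 3.5P.
103.5 = 4.5P, so P* = 23.
Q* = 302 − 1(23) = 279.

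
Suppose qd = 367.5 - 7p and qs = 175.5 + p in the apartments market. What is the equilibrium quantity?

Set qd = qs: 367.5 - 7p = 175.5 + p.
192 = 8p, so p* = 24.
q* = 367.5 − 7(24) = 199.5.

q* = 199.5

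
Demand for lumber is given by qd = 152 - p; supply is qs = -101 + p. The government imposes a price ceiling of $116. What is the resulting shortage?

Shortage = 21

Equilibrium price would be p* = 126.5, so the ceiling at 116 binds.
At p = 116: qd = 152 − 1(116) = 36, qs = -101 + 1(116) = 15.
Shortage = 36 − 15 = 21.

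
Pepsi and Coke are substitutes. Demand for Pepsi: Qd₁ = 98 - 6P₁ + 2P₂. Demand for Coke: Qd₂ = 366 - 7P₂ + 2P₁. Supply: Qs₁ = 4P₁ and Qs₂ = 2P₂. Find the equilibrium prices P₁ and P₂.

P₁ = 807/43, P₂ = 1928/43

Market 1: 98 - 6P₁ + 2P₂ = 4P₁ → 10P₁ - 2P₂ = 98.
Market 2: 9P₂ - 2P₁ = 366.
Eliminating P₂: 9×(1) + 2×(2) gives 86P₁ = 1614, so P₁ = 807/43.
Back-substitute into (2): P₂ = (366 + 2×807/43) / 9 = 1928/43.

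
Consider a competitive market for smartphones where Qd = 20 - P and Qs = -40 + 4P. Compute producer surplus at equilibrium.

Equilibrium: 20 - P = -40 + 4P gives P* = 12, Q* = 8.
Supply starts at P = 10 (where Qs = 0).
PS = ½(12 − 10)(8) = 8.

Producer surplus = 8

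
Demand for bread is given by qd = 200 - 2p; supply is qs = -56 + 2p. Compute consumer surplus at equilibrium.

Equilibrium: 200 - 2p = -56 + 2p gives p* = 64, q* = 72.
Demand choke price (qd = 0): p = 100.
CS = ½(100 − 64)(72) = 1296.

Consumer surplus = 1296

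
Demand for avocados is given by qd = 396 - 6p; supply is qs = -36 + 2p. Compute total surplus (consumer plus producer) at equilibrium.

Total surplus = 1728

Equilibrium: 396 - 6p = -36 + 2p gives p* = 54, q* = 72.
Demand choke price: p = 66; supply starts at p = 18.
CS = ½(66 − 54)(72) = 432; PS = ½(54 − 18)(72) = 1296.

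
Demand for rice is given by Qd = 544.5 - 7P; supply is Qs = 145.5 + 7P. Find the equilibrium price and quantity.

P* = 28.5, Q* = 345

Set Qd = Qs: 544.5 - 7P = 145.5 + 7P.
399 = 14P, so P* = 28.5.
Q* = 544.5 − 7(28.5) = 345.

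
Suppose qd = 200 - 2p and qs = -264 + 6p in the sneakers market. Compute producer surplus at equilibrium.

Producer surplus = 588

Equilibrium: 200 - 2p = -264 + 6p gives p* = 58, q* = 84.
Supply starts at p = 44 (where qs = 0).
PS = ½(58 − 44)(84) = 588.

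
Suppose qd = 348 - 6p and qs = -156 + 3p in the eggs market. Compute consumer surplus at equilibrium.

Consumer surplus = 12

Equilibrium: 348 - 6p = -156 + 3p gives p* = 56, q* = 12.
Demand choke price (qd = 0): p = 58.
CS = ½(58 − 56)(12) = 12.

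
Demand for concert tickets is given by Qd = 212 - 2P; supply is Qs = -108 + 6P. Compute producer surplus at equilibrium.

Producer surplus = 1452

Equilibrium: 212 - 2P = -108 + 6P gives P* = 40, Q* = 132.
Supply starts at P = 18 (where Qs = 0).
PS = ½(40 − 18)(132) = 1452.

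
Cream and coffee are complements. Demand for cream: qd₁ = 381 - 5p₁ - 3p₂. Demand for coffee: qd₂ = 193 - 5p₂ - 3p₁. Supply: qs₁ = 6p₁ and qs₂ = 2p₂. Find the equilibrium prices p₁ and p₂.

p₁ = 522/17, p₂ = 245/17

Market 1: 381 - 5p₁ - 3p₂ = 6p₁ → 11p₁ + 3p₂ = 381.
Market 2: 7p₂ + 3p₁ = 193.
Eliminating p₂: 7×(1) − 3×(2) gives 68p₁ = 2088, so p₁ = 522/17.
Back-substitute into (2): p₂ = (193 − 3×522/17) / 7 = 245/17.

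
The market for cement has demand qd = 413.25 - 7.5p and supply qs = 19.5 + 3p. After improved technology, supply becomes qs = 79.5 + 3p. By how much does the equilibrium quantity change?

Δq = 300/7

Original equilibrium: p* = 37.5, q* = 132.
New equilibrium: 413.25 - 7.5p = 79.5 + 3p, so 333.75 = 10.5p and p' = 445/14; q' = 413.25 − 7.5(445/14) = 1224/7.
Change in quantity: 1224/7 − 132 = 300/7.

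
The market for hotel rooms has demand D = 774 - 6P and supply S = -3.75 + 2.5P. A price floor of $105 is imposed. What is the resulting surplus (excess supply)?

Equilibrium price would be P* = 91.5, so the floor at 105 binds.
At P = 105: D = 144, S = 258.75.
Surplus = 258.75 − 144 = 114.75.

Surplus = 114.75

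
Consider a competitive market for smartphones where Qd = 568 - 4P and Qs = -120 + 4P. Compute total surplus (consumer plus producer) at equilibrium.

Total surplus = 12544

Equilibrium: 568 - 4P = -120 + 4P gives P* = 86, Q* = 224.
Demand choke price: P = 142; supply starts at P = 30.
CS = ½(142 − 86)(224) = 6272; PS = ½(86 − 30)(224) = 6272.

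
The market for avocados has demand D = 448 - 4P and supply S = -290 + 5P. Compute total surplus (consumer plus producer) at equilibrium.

Total surplus = 3240

Equilibrium: 448 - 4P = -290 + 5P gives P* = 82, Q* = 120.
Demand choke price: P = 112; supply starts at P = 58.
CS = ½(112 − 82)(120) = 1800; PS = ½(82 − 58)(120) = 1440.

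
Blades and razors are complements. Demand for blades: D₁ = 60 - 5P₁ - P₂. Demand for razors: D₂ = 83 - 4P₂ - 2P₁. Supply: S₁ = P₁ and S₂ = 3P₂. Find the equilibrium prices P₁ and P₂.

Market 1: 60 - 5P₁ - P₂ = P₁ → 6P₁ + P₂ = 60.
Market 2: 7P₂ + 2P₁ = 83.
Eliminating P₂: 7×(1) − 1×(2) gives 40P₁ = 337, so P₁ = 8.425.
Back-substitute into (2): P₂ = (83 − 2×8.425) / 7 = 9.45.

P₁ = 8.425, P₂ = 9.45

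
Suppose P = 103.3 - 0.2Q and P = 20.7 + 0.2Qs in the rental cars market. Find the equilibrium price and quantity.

Set the two price expressions equal: 103.3 - 0.2Q = 20.7 + 0.2Q.
82.6 = 0.4Q, so Q* = 206.5.
P* = 103.3 − (0.2)(206.5) = 62.

P* = 62, Q* = 206.5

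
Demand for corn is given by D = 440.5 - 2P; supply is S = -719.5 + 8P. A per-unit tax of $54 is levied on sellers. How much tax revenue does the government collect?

Tax revenue = 6593.4

Pre-tax equilibrium: P* = 116, Q* = 208.5.
Tax on sellers shifts supply to S = -719.5 + 8(P − 54) = -1151.5 + 8P.
440.5 - 2P = -1151.5 + 8P gives buyer price Pb = 159.2; sellers receive Ps = 159.2 − 54 = 105.2.
New quantity: Q = 440.5 − 2(159.2) = 122.1.
Revenue = 54 × 122.1 = 6593.4.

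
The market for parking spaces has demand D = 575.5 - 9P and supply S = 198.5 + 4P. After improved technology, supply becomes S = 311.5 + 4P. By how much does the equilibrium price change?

Original equilibrium: P* = 29, Q* = 314.5.
New equilibrium: 575.5 - 9P = 311.5 + 4P, so 264 = 13P and P' = 264/13; Q' = 575.5 − 9(264/13) = 10211/26.
Change in price: 264/13 − 29 = -113/13.

ΔP = -113/13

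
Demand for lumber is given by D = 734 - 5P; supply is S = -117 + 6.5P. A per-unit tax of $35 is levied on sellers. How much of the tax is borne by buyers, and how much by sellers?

Pre-tax equilibrium: P* = 74, Q* = 364.
Tax on sellers shifts supply to S = -117 + 6.5(P − 35) = -344.5 + 6.5P.
734 - 5P = -344.5 + 6.5P gives buyer price Pb = 2157/23; sellers receive Ps = 2157/23 − 35 = 1352/23.
New quantity: Q = 734 − 5(2157/23) = 6097/23.
Buyer burden = 2157/23 − 74 = 455/23; seller burden = 74 − 1352/23 = 350/23.

Buyers bear 455/23, sellers bear 350/23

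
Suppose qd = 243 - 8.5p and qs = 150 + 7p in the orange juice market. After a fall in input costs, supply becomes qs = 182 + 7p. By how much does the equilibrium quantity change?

Δq = 544/31

Original equilibrium: p* = 6, q* = 192.
New equilibrium: 243 - 8.5p = 182 + 7p, so 61 = 15.5p and p' = 122/31; q' = 243 − 8.5(122/31) = 6496/31.
Change in quantity: 6496/31 − 192 = 544/31.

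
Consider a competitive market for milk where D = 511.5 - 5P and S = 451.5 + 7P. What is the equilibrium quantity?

Set D = S: 511.5 - 5P = 451.5 + 7P.
60 = 12P, so P* = 5.
Q* = 511.5 − 5(5) = 486.5.

Q* = 486.5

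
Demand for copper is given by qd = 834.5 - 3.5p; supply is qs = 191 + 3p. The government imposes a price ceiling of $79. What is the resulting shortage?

Shortage = 130

Equilibrium price would be p* = 99, so the ceiling at 79 binds.
At p = 79: qd = 834.5 − 3.5(79) = 558, qs = 191 + 3(79) = 428.
Shortage = 558 − 428 = 130.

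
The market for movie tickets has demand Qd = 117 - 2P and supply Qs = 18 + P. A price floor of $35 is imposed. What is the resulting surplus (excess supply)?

Surplus = 6

Equilibrium price would be P* = 33, so the floor at 35 binds.
At P = 35: Qd = 47, Qs = 53.
Surplus = 53 − 47 = 6.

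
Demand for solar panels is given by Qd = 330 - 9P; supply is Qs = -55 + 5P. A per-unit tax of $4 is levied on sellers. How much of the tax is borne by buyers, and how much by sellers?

Pre-tax equilibrium: P* = 27.5, Q* = 82.5.
Tax on sellers shifts supply to Qs = -55 + 5(P − 4) = -75 + 5P.
330 - 9P = -75 + 5P gives buyer price Pb = 405/14; sellers receive Ps = 405/14 − 4 = 349/14.
New quantity: Q = 330 − 9(405/14) = 975/14.
Buyer burden = 405/14 − 27.5 = 10/7; seller burden = 27.5 − 349/14 = 18/7.

Buyers bear 10/7, sellers bear 18/7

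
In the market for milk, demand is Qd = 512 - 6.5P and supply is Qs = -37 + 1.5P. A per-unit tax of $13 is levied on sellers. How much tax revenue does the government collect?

Pre-tax equilibrium: P* = 68.625, Q* = 65.9375.
Tax on sellers shifts supply to Qs = -37 + 1.5(P − 13) = -56.5 + 1.5P.
512 - 6.5P = -56.5 + 1.5P gives buyer price Pb = 71.0625; sellers receive Ps = 71.0625 − 13 = 58.0625.
New quantity: Q = 512 − 6.5(71.0625) = 50.09375.
Revenue = 13 × 50.09375 = 651.21875.

Tax revenue = 651.21875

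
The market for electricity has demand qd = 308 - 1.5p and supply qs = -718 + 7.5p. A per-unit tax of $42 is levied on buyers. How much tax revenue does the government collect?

Tax revenue = 3549

Pre-tax equilibrium: p* = 114, q* = 137.
Tax on buyers shifts demand to qd = 308 − 1.5(p + 42) = 245 - 1.5p.
245 - 1.5p = -718 + 7.5p gives seller price ps = 107; buyers pay pb = 107 + 42 = 149.
New quantity: q = 308 − 1.5(149) = 84.5.
Revenue = 42 × 84.5 = 3549.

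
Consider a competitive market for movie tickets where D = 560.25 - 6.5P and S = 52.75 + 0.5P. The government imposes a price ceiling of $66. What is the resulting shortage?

Equilibrium price would be P* = 72.5, so the ceiling at 66 binds.
At P = 66: D = 560.25 − 6.5(66) = 131.25, S = 52.75 + 0.5(66) = 85.75.
Shortage = 131.25 − 85.75 = 45.5.

Shortage = 45.5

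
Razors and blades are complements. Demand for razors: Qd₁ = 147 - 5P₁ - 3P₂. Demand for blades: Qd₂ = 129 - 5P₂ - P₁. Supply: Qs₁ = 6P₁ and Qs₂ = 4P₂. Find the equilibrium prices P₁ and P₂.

Market 1: 147 - 5P₁ - 3P₂ = 6P₁ → 11P₁ + 3P₂ = 147.
Market 2: 9P₂ + P₁ = 129.
Eliminating P₂: 9×(1) − 3×(2) gives 96P₁ = 936, so P₁ = 9.75.
Back-substitute into (2): P₂ = (129 − 1×9.75) / 9 = 13.25.

P₁ = 9.75, P₂ = 13.25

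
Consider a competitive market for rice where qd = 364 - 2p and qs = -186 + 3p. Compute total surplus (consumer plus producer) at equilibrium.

Equilibrium: 364 - 2p = -186 + 3p gives p* = 110, q* = 144.
Demand choke price: p = 182; supply starts at p = 62.
CS = ½(182 − 110)(144) = 5184; PS = ½(110 − 62)(144) = 3456.

Total surplus = 8640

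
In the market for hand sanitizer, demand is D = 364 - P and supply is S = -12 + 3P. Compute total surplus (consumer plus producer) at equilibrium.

Equilibrium: 364 - P = -12 + 3P gives P* = 94, Q* = 270.
Demand choke price: P = 364; supply starts at P = 4.
CS = ½(364 − 94)(270) = 36450; PS = ½(94 − 4)(270) = 12150.

Total surplus = 48600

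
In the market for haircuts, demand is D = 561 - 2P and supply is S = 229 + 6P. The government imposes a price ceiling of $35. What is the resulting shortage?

Equilibrium price would be P* = 41.5, so the ceiling at 35 binds.
At P = 35: D = 561 − 2(35) = 491, S = 229 + 6(35) = 439.
Shortage = 491 − 439 = 52.

Shortage = 52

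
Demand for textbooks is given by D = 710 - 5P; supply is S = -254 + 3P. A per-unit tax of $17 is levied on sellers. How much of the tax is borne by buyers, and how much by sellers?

Pre-tax equilibrium: P* = 120.5, Q* = 107.5.
Tax on sellers shifts supply to S = -254 + 3(P − 17) = -305 + 3P.
710 - 5P = -305 + 3P gives buyer price Pb = 126.875; sellers receive Ps = 126.875 − 17 = 109.875.
New quantity: Q = 710 − 5(126.875) = 75.625.
Buyer burden = 126.875 − 120.5 = 6.375; seller burden = 120.5 − 109.875 = 10.625.

Buyers bear $6.375, sellers bear $10.625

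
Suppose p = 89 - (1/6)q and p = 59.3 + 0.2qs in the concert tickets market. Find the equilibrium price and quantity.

Set the two price expressions equal: 89 - (1/6)q = 59.3 + 0.2q.
29.7 = (11/30)q, so q* = 81.
p* = 89 − (1/6)(81) = 75.5.

p* = 75.5, q* = 81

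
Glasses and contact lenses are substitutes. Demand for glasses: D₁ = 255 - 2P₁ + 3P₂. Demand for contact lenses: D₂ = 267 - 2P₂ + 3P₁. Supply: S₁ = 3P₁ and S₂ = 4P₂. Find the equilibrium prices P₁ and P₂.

P₁ = 111, P₂ = 100

Market 1: 255 - 2P₁ + 3P₂ = 3P₁ → 5P₁ - 3P₂ = 255.
Market 2: 6P₂ - 3P₁ = 267.
Eliminating P₂: 6×(1) + 3×(2) gives 21P₁ = 2331, so P₁ = 111.
Back-substitute into (2): P₂ = (267 + 3×111) / 6 = 100.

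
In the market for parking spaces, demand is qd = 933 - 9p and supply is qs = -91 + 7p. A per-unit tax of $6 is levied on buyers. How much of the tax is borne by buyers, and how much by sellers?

Buyers bear $2.625, sellers bear $3.375

Pre-tax equilibrium: p* = 64, q* = 357.
Tax on buyers shifts demand to qd = 933 − 9(p + 6) = 879 - 9p.
879 - 9p = -91 + 7p gives seller price ps = 60.625; buyers pay pb = 60.625 + 6 = 66.625.
New quantity: q = 933 − 9(66.625) = 333.375.
Buyer burden = 66.625 − 64 = 2.625; seller burden = 64 − 60.625 = 3.375.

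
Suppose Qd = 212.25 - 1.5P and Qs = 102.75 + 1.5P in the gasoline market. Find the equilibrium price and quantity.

P* = 36.5, Q* = 157.5

Set Qd = Qs: 212.25 - 1.5P = 102.75 + 1.5P.
109.5 = 3P, so P* = 36.5.
Q* = 212.25 − 1.5(36.5) = 157.5.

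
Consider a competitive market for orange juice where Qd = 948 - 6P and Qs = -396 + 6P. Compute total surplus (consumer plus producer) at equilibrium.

Equilibrium: 948 - 6P = -396 + 6P gives P* = 112, Q* = 276.
Demand choke price: P = 158; supply starts at P = 66.
CS = ½(158 − 112)(276) = 6348; PS = ½(112 − 66)(276) = 6348.

Total surplus = 12696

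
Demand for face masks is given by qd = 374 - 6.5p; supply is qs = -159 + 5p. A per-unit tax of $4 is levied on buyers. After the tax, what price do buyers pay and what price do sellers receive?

Pre-tax equilibrium: p* = 1066/23, q* = 1673/23.
Tax on buyers shifts demand to qd = 374 − 6.5(p + 4) = 348 - 6.5p.
348 - 6.5p = -159 + 5p gives seller price ps = 1014/23; buyers pay pb = 1014/23 + 4 = 1106/23.
New quantity: q = 374 − 6.5(1106/23) = 1413/23.

Buyers pay 1106/23, sellers receive 1014/23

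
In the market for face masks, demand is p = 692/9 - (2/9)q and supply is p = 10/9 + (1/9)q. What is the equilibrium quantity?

q* = 682/3

Set the two price expressions equal: 692/9 - (2/9)q = 10/9 + (1/9)q.
682/9 = (1/3)q, so q* = 682/3.
p* = 692/9 − (2/9)(682/3) = 712/27.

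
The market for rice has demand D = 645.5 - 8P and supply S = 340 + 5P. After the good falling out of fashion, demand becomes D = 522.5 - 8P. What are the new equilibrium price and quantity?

P' = 365/26, Q' = 10665/26

Original equilibrium: P* = 23.5, Q* = 457.5.
New equilibrium: 522.5 - 8P = 340 + 5P, so 182.5 = 13P and P' = 365/26; Q' = 522.5 − 8(365/26) = 10665/26.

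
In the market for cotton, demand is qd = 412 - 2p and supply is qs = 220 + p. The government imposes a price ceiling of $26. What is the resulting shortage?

Shortage = 114

Equilibrium price would be p* = 64, so the ceiling at 26 binds.
At p = 26: qd = 412 − 2(26) = 360, qs = 220 + 1(26) = 246.
Shortage = 360 − 246 = 114.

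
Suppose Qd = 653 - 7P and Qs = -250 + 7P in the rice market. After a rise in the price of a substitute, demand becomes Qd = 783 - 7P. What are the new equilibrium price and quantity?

P' = 1033/14, Q' = 266.5

Original equilibrium: P* = 64.5, Q* = 201.5.
New equilibrium: 783 - 7P = -250 + 7P, so 1033 = 14P and P' = 1033/14; Q' = 783 − 7(1033/14) = 266.5.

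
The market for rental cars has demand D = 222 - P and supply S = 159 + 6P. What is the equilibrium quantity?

Set D = S: 222 - P = 159 + 6P.
63 = 7P, so P* = 9.
Q* = 222 − 1(9) = 213.

Q* = 213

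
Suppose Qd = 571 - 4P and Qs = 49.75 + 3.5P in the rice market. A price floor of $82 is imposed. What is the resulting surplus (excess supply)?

Equilibrium price would be P* = 69.5, so the floor at 82 binds.
At P = 82: Qd = 243, Qs = 336.75.
Surplus = 336.75 − 243 = 93.75.

Surplus = 93.75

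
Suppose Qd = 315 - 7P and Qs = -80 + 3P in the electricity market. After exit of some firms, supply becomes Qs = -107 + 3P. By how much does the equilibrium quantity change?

ΔQ = -18.9

Original equilibrium: P* = 39.5, Q* = 38.5.
New equilibrium: 315 - 7P = -107 + 3P, so 422 = 10P and P' = 42.2; Q' = 315 − 7(42.2) = 19.6.
Change in quantity: 19.6 − 38.5 = -18.9.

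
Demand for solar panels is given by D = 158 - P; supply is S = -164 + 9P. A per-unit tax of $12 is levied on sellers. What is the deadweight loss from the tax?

Deadweight loss = 64.8

Pre-tax equilibrium: P* = 32.2, Q* = 125.8.
Tax on sellers shifts supply to S = -164 + 9(P − 12) = -272 + 9P.
158 - P = -272 + 9P gives buyer price Pb = 43; sellers receive Ps = 43 − 12 = 31.
New quantity: Q = 158 − 1(43) = 115.
DWL = ½ × 12 × (125.8 − 115) = 64.8.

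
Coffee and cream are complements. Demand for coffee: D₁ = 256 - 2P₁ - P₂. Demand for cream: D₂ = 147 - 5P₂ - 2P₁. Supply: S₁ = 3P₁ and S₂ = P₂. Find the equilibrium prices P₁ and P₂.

Market 1: 256 - 2P₁ - P₂ = 3P₁ → 5P₁ + P₂ = 256.
Market 2: 6P₂ + 2P₁ = 147.
Eliminating P₂: 6×(1) − 1×(2) gives 28P₁ = 1389, so P₁ = 1389/28.
Back-substitute into (2): P₂ = (147 − 2×1389/28) / 6 = 223/28.

P₁ = 1389/28, P₂ = 223/28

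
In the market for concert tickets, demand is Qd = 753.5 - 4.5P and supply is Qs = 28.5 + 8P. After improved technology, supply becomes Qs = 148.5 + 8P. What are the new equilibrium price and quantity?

Original equilibrium: P* = 58, Q* = 492.5.
New equilibrium: 753.5 - 4.5P = 148.5 + 8P, so 605 = 12.5P and P' = 48.4; Q' = 753.5 − 4.5(48.4) = 535.7.

P' = 48.4, Q' = 535.7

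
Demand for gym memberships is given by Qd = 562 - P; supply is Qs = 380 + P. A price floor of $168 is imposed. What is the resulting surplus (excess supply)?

Surplus = 154

Equilibrium price would be P* = 91, so the floor at 168 binds.
At P = 168: Qd = 394, Qs = 548.
Surplus = 548 − 394 = 154.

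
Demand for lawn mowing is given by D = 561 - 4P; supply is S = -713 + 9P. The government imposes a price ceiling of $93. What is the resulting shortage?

Equilibrium price would be P* = 98, so the ceiling at 93 binds.
At P = 93: D = 561 − 4(93) = 189, S = -713 + 9(93) = 124.
Shortage = 189 − 124 = 65.

Shortage = 65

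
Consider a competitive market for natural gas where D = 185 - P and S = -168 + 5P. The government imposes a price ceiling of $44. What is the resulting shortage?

Equilibrium price would be P* = 353/6, so the ceiling at 44 binds.
At P = 44: D = 185 − 1(44) = 141, S = -168 + 5(44) = 52.
Shortage = 141 − 52 = 89.

Shortage = 89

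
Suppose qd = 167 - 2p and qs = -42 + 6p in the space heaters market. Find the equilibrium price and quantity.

Set qd = qs: 167 - 2p = -42 + 6p.
209 = 8p, so p* = 26.125.
q* = 167 − 2(26.125) = 114.75.

p* = 26.125, q* = 114.75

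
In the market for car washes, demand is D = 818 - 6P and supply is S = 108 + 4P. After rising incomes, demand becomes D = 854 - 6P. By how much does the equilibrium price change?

ΔP = 3.6

Original equilibrium: P* = 71, Q* = 392.
New equilibrium: 854 - 6P = 108 + 4P, so 746 = 10P and P' = 74.6; Q' = 854 − 6(74.6) = 406.4.
Change in price: 74.6 − 71 = 3.6.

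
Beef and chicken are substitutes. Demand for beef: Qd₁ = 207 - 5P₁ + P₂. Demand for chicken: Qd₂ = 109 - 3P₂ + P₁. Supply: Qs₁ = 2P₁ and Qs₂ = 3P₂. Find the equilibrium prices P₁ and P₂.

Market 1: 207 - 5P₁ + P₂ = 2P₁ → 7P₁ - P₂ = 207.
Market 2: 6P₂ - P₁ = 109.
Eliminating P₂: 6×(1) + 1×(2) gives 41P₁ = 1351, so P₁ = 1351/41.
Back-substitute into (2): P₂ = (109 + 1×1351/41) / 6 = 970/41.

P₁ = 1351/41, P₂ = 970/41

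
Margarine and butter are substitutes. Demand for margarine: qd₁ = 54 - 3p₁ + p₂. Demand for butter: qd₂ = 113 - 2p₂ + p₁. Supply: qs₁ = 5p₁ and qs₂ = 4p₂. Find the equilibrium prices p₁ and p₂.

Market 1: 54 - 3p₁ + p₂ = 5p₁ → 8p₁ - p₂ = 54.
Market 2: 6p₂ - p₁ = 113.
Eliminating p₂: 6×(1) + 1×(2) gives 47p₁ = 437, so p₁ = 437/47.
Back-substitute into (2): p₂ = (113 + 1×437/47) / 6 = 958/47.

p₁ = 437/47, p₂ = 958/47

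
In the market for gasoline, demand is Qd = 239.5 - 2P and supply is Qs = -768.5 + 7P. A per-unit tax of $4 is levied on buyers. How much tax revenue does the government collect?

Pre-tax equilibrium: P* = 112, Q* = 15.5.
Tax on buyers shifts demand to Qd = 239.5 − 2(P + 4) = 231.5 - 2P.
231.5 - 2P = -768.5 + 7P gives seller price Ps = 1000/9; buyers pay Pb = 1000/9 + 4 = 1036/9.
New quantity: Q = 239.5 − 2(1036/9) = 167/18.
Revenue = 4 × 167/18 = 334/9.

Tax revenue = 334/9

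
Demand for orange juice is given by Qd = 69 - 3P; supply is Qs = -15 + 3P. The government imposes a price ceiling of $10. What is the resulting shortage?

Shortage = 24

Equilibrium price would be P* = 14, so the ceiling at 10 binds.
At P = 10: Qd = 69 − 3(10) = 39, Qs = -15 + 3(10) = 15.
Shortage = 39 − 15 = 24.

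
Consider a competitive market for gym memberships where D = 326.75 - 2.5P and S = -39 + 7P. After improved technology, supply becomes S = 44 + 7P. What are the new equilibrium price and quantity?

Original equilibrium: P* = 38.5, Q* = 230.5.
New equilibrium: 326.75 - 2.5P = 44 + 7P, so 282.75 = 9.5P and P' = 1131/38; Q' = 326.75 − 2.5(1131/38) = 9589/38.

P' = 1131/38, Q' = 9589/38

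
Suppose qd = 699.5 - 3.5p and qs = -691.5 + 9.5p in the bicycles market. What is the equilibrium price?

Set qd = qs: 699.5 - 3.5p = -691.5 + 9.5p.
1391 = 13p, so p* = 107.
q* = 699.5 − 3.5(107) = 325.

p* = 107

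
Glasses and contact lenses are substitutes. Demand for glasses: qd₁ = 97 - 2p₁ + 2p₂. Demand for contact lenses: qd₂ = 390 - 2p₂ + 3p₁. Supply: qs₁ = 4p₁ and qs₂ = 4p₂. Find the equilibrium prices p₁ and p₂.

Market 1: 97 - 2p₁ + 2p₂ = 4p₁ → 6p₁ - 2p₂ = 97.
Market 2: 6p₂ - 3p₁ = 390.
Eliminating p₂: 6×(1) + 2×(2) gives 30p₁ = 1362, so p₁ = 45.4.
Back-substitute into (2): p₂ = (390 + 3×45.4) / 6 = 87.7.

p₁ = 45.4, p₂ = 87.7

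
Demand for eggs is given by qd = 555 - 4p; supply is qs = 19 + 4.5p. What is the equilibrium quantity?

q* = 5147/17

Set qd = qs: 555 - 4p = 19 + 4.5p.
536 = 8.5p, so p* = 1072/17.
q* = 555 − 4(1072/17) = 5147/17.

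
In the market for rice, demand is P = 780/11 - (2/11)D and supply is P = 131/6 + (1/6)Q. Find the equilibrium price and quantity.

P* = 1042/23, Q* = 3239/23

Set the two price expressions equal: 780/11 - (2/11)Q = 131/6 + (1/6)Q.
3239/66 = (23/66)Q, so Q* = 3239/23.
P* = 780/11 − (2/11)(3239/23) = 1042/23.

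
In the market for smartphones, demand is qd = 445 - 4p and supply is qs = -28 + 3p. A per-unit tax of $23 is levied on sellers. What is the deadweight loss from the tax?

Pre-tax equilibrium: p* = 473/7, q* = 1223/7.
Tax on sellers shifts supply to qs = -28 + 3(p − 23) = -97 + 3p.
445 - 4p = -97 + 3p gives buyer price pb = 542/7; sellers receive ps = 542/7 − 23 = 381/7.
New quantity: q = 445 − 4(542/7) = 947/7.
DWL = ½ × 23 × (1223/7 − 947/7) = 3174/7.

Deadweight loss = 3174/7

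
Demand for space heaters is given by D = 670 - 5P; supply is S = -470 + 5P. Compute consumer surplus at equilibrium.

Equilibrium: 670 - 5P = -470 + 5P gives P* = 114, Q* = 100.
Demand choke price (D = 0): P = 134.
CS = ½(134 − 114)(100) = 1000.

Consumer surplus = 1000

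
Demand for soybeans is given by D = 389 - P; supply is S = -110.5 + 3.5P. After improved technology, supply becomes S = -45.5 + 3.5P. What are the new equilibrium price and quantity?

P' = 869/9, Q' = 2632/9

Original equilibrium: P* = 111, Q* = 278.
New equilibrium: 389 - P = -45.5 + 3.5P, so 434.5 = 4.5P and P' = 869/9; Q' = 389 − 1(869/9) = 2632/9.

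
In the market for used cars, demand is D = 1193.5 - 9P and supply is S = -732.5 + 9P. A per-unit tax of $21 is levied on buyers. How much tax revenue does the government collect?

Pre-tax equilibrium: P* = 107, Q* = 230.5.
Tax on buyers shifts demand to D = 1193.5 − 9(P + 21) = 1004.5 - 9P.
1004.5 - 9P = -732.5 + 9P gives seller price Ps = 96.5; buyers pay Pb = 96.5 + 21 = 117.5.
New quantity: Q = 1193.5 − 9(117.5) = 136.
Revenue = 21 × 136 = 2856.

Tax revenue = 2856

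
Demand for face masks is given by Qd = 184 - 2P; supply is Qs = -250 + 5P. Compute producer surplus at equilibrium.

Producer surplus = 360

Equilibrium: 184 - 2P = -250 + 5P gives P* = 62, Q* = 60.
Supply starts at P = 50 (where Qs = 0).
PS = ½(62 − 50)(60) = 360.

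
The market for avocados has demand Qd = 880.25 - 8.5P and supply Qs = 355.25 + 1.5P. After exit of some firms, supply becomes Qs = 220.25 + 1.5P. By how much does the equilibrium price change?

ΔP = 13.5

Original equilibrium: P* = 52.5, Q* = 434.
New equilibrium: 880.25 - 8.5P = 220.25 + 1.5P, so 660 = 10P and P' = 66; Q' = 880.25 − 8.5(66) = 319.25.
Change in price: 66 − 52.5 = 13.5.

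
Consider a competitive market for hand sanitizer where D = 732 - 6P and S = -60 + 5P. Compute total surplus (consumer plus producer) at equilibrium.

Equilibrium: 732 - 6P = -60 + 5P gives P* = 72, Q* = 300.
Demand choke price: P = 122; supply starts at P = 12.
CS = ½(122 − 72)(300) = 7500; PS = ½(72 − 12)(300) = 9000.

Total surplus = 16500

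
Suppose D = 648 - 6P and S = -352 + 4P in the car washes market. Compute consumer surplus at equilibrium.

Consumer surplus = 192

Equilibrium: 648 - 6P = -352 + 4P gives P* = 100, Q* = 48.
Demand choke price (D = 0): P = 108.
CS = ½(108 − 100)(48) = 192.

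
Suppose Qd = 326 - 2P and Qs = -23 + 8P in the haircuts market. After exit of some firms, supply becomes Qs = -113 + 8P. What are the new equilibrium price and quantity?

Original equilibrium: P* = 34.9, Q* = 256.2.
New equilibrium: 326 - 2P = -113 + 8P, so 439 = 10P and P' = 43.9; Q' = 326 − 2(43.9) = 238.2.

P' = 43.9, Q' = 238.2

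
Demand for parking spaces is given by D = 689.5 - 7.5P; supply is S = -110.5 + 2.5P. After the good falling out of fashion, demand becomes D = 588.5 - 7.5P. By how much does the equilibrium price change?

ΔP = -10.1

Original equilibrium: P* = 80, Q* = 89.5.
New equilibrium: 588.5 - 7.5P = -110.5 + 2.5P, so 699 = 10P and P' = 69.9; Q' = 588.5 − 7.5(69.9) = 64.25.
Change in price: 69.9 − 80 = -10.1.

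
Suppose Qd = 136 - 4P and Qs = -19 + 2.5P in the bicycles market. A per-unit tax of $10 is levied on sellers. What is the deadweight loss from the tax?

Deadweight loss = 1000/13

Pre-tax equilibrium: P* = 310/13, Q* = 528/13.
Tax on sellers shifts supply to Qs = -19 + 2.5(P − 10) = -44 + 2.5P.
136 - 4P = -44 + 2.5P gives buyer price Pb = 360/13; sellers receive Ps = 360/13 − 10 = 230/13.
New quantity: Q = 136 − 4(360/13) = 328/13.
DWL = ½ × 10 × (528/13 − 328/13) = 1000/13.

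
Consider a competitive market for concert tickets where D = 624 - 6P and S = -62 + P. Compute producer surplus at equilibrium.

Equilibrium: 624 - 6P = -62 + P gives P* = 98, Q* = 36.
Supply starts at P = 62 (where S = 0).
PS = ½(98 − 62)(36) = 648.

Producer surplus = 648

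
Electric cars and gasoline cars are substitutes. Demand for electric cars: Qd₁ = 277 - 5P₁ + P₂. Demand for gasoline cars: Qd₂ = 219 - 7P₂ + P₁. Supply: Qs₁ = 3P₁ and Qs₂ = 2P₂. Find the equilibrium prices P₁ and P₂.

P₁ = 2712/71, P₂ = 2029/71

Market 1: 277 - 5P₁ + P₂ = 3P₁ → 8P₁ - P₂ = 277.
Market 2: 9P₂ - P₁ = 219.
Eliminating P₂: 9×(1) + 1×(2) gives 71P₁ = 2712, so P₁ = 2712/71.
Back-substitute into (2): P₂ = (219 + 1×2712/71) / 9 = 2029/71.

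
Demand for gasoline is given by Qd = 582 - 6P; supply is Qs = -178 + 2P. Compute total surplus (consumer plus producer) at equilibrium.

Total surplus = 48

Equilibrium: 582 - 6P = -178 + 2P gives P* = 95, Q* = 12.
Demand choke price: P = 97; supply starts at P = 89.
CS = ½(97 − 95)(12) = 12; PS = ½(95 − 89)(12) = 36.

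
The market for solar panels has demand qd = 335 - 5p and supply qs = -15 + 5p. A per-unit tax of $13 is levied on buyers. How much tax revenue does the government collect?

Pre-tax equilibrium: p* = 35, q* = 160.
Tax on buyers shifts demand to qd = 335 − 5(p + 13) = 270 - 5p.
270 - 5p = -15 + 5p gives seller price ps = 28.5; buyers pay pb = 28.5 + 13 = 41.5.
New quantity: q = 335 − 5(41.5) = 127.5.
Revenue = 13 × 127.5 = 1657.5.

Tax revenue = 1657.5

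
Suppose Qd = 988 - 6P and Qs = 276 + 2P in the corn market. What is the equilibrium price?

P* = 89

Set Qd = Qs: 988 - 6P = 276 + 2P.
712 = 8P, so P* = 89.
Q* = 988 − 6(89) = 454.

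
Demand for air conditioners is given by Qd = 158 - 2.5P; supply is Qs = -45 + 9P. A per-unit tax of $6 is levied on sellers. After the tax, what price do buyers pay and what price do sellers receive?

Pre-tax equilibrium: P* = 406/23, Q* = 2619/23.
Tax on sellers shifts supply to Qs = -45 + 9(P − 6) = -99 + 9P.
158 - 2.5P = -99 + 9P gives buyer price Pb = 514/23; sellers receive Ps = 514/23 − 6 = 376/23.
New quantity: Q = 158 − 2.5(514/23) = 2349/23.

Buyers pay 514/23, sellers receive 376/23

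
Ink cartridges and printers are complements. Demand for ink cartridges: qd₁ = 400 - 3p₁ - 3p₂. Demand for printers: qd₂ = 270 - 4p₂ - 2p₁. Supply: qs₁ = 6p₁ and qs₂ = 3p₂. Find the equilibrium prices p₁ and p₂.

Market 1: 400 - 3p₁ - 3p₂ = 6p₁ → 9p₁ + 3p₂ = 400.
Market 2: 7p₂ + 2p₁ = 270.
Eliminating p₂: 7×(1) − 3×(2) gives 57p₁ = 1990, so p₁ = 1990/57.
Back-substitute into (2): p₂ = (270 − 2×1990/57) / 7 = 1630/57.

p₁ = 1990/57, p₂ = 1630/57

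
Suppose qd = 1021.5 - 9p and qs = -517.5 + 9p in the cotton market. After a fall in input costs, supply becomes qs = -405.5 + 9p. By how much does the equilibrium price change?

Δp = -56/9

Original equilibrium: p* = 85.5, q* = 252.
New equilibrium: 1021.5 - 9p = -405.5 + 9p, so 1427 = 18p and p' = 1427/18; q' = 1021.5 − 9(1427/18) = 308.
Change in price: 1427/18 − 85.5 = -56/9.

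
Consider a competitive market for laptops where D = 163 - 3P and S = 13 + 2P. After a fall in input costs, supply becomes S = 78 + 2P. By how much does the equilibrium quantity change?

Original equilibrium: P* = 30, Q* = 73.
New equilibrium: 163 - 3P = 78 + 2P, so 85 = 5P and P' = 17; Q' = 163 − 3(17) = 112.
Change in quantity: 112 − 73 = 39.

ΔQ = 39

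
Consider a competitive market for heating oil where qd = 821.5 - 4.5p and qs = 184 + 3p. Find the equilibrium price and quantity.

p* = 85, q* = 439

Set qd = qs: 821.5 - 4.5p = 184 + 3p.
637.5 = 7.5p, so p* = 85.
q* = 821.5 − 4.5(85) = 439.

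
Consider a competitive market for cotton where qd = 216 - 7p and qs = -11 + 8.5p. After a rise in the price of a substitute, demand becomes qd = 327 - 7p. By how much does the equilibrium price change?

Δp = 222/31

Original equilibrium: p* = 454/31, q* = 3518/31.
New equilibrium: 327 - 7p = -11 + 8.5p, so 338 = 15.5p and p' = 676/31; q' = 327 − 7(676/31) = 5405/31.
Change in price: 676/31 − 454/31 = 222/31.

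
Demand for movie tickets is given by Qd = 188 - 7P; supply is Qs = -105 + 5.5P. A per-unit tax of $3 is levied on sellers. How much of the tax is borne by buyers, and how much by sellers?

Buyers bear $1.32, sellers bear $1.68

Pre-tax equilibrium: P* = 23.44, Q* = 23.92.
Tax on sellers shifts supply to Qs = -105 + 5.5(P − 3) = -121.5 + 5.5P.
188 - 7P = -121.5 + 5.5P gives buyer price Pb = 24.76; sellers receive Ps = 24.76 − 3 = 21.76.
New quantity: Q = 188 − 7(24.76) = 14.68.
Buyer burden = 24.76 − 23.44 = 1.32; seller burden = 23.44 − 21.76 = 1.68.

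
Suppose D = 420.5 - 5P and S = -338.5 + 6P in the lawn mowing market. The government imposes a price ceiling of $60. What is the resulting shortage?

Shortage = 99

Equilibrium price would be P* = 69, so the ceiling at 60 binds.
At P = 60: D = 420.5 − 5(60) = 120.5, S = -338.5 + 6(60) = 21.5.
Shortage = 120.5 − 21.5 = 99.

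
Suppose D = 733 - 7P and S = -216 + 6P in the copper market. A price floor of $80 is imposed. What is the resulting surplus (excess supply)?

Surplus = 91

Equilibrium price would be P* = 73, so the floor at 80 binds.
At P = 80: D = 173, S = 264.
Surplus = 264 − 173 = 91.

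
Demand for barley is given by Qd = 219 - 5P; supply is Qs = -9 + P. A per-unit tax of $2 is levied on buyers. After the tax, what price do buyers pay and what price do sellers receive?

Buyers pay 115/3, sellers receive 109/3

Pre-tax equilibrium: P* = 38, Q* = 29.
Tax on buyers shifts demand to Qd = 219 − 5(P + 2) = 209 - 5P.
209 - 5P = -9 + P gives seller price Ps = 109/3; buyers pay Pb = 109/3 + 2 = 115/3.
New quantity: Q = 219 − 5(115/3) = 82/3.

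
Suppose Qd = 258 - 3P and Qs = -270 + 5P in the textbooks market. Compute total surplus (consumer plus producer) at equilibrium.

Equilibrium: 258 - 3P = -270 + 5P gives P* = 66, Q* = 60.
Demand choke price: P = 86; supply starts at P = 54.
CS = ½(86 − 66)(60) = 600; PS = ½(66 − 54)(60) = 360.

Total surplus = 960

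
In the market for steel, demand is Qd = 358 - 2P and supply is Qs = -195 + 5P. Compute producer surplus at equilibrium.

Equilibrium: 358 - 2P = -195 + 5P gives P* = 79, Q* = 200.
Supply starts at P = 39 (where Qs = 0).
PS = ½(79 − 39)(200) = 4000.

Producer surplus = 4000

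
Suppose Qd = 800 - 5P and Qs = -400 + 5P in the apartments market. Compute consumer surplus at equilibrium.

Equilibrium: 800 - 5P = -400 + 5P gives P* = 120, Q* = 200.
Demand choke price (Qd = 0): P = 160.
CS = ½(160 − 120)(200) = 4000.

Consumer surplus = 4000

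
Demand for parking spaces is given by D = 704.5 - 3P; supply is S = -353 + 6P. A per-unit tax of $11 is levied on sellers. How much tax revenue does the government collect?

Tax revenue = 3630

Pre-tax equilibrium: P* = 117.5, Q* = 352.
Tax on sellers shifts supply to S = -353 + 6(P − 11) = -419 + 6P.
704.5 - 3P = -419 + 6P gives buyer price Pb = 749/6; sellers receive Ps = 749/6 − 11 = 683/6.
New quantity: Q = 704.5 − 3(749/6) = 330.
Revenue = 11 × 330 = 3630.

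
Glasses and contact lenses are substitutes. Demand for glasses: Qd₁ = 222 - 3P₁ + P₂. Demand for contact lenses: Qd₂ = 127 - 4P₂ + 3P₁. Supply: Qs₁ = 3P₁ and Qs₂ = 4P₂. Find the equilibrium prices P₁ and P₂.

P₁ = 1903/45, P₂ = 476/15

Market 1: 222 - 3P₁ + P₂ = 3P₁ → 6P₁ - P₂ = 222.
Market 2: 8P₂ - 3P₁ = 127.
Eliminating P₂: 8×(1) + 1×(2) gives 45P₁ = 1903, so P₁ = 1903/45.
Back-substitute into (2): P₂ = (127 + 3×1903/45) / 8 = 476/15.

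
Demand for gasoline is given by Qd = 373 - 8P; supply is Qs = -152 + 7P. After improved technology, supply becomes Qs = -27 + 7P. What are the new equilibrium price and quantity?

Original equilibrium: P* = 35, Q* = 93.
New equilibrium: 373 - 8P = -27 + 7P, so 400 = 15P and P' = 80/3; Q' = 373 − 8(80/3) = 479/3.

P' = 80/3, Q' = 479/3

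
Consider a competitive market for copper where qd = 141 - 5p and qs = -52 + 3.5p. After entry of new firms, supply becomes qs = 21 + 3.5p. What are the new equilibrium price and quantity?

p' = 240/17, q' = 1197/17

Original equilibrium: p* = 386/17, q* = 467/17.
New equilibrium: 141 - 5p = 21 + 3.5p, so 120 = 8.5p and p' = 240/17; q' = 141 − 5(240/17) = 1197/17.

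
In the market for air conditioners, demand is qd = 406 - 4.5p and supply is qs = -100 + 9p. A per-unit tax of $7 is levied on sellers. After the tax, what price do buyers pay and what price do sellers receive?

Pre-tax equilibrium: p* = 1012/27, q* = 712/3.
Tax on sellers shifts supply to qs = -100 + 9(p − 7) = -163 + 9p.
406 - 4.5p = -163 + 9p gives buyer price pb = 1138/27; sellers receive ps = 1138/27 − 7 = 949/27.
New quantity: q = 406 − 4.5(1138/27) = 649/3.

Buyers pay 1138/27, sellers receive 949/27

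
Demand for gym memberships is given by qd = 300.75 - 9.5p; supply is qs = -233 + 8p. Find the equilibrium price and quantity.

p* = 30.5, q* = 11

Set qd = qs: 300.75 - 9.5p = -233 + 8p.
533.75 = 17.5p, so p* = 30.5.
q* = 300.75 − 9.5(30.5) = 11.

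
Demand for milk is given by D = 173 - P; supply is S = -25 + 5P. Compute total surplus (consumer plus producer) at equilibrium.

Total surplus = 11760

Equilibrium: 173 - P = -25 + 5P gives P* = 33, Q* = 140.
Demand choke price: P = 173; supply starts at P = 5.
CS = ½(173 − 33)(140) = 9800; PS = ½(33 − 5)(140) = 1960.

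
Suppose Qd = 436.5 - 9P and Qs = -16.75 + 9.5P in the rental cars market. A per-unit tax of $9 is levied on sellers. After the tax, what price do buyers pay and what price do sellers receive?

Pre-tax equilibrium: P* = 24.5, Q* = 216.
Tax on sellers shifts supply to Qs = -16.75 + 9.5(P − 9) = -102.25 + 9.5P.
436.5 - 9P = -102.25 + 9.5P gives buyer price Pb = 2155/74; sellers receive Ps = 2155/74 − 9 = 1489/74.
New quantity: Q = 436.5 − 9(2155/74) = 6453/37.

Buyers pay 2155/74, sellers receive 1489/74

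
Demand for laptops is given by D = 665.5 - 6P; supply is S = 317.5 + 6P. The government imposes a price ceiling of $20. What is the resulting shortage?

Shortage = 108

Equilibrium price would be P* = 29, so the ceiling at 20 binds.
At P = 20: D = 665.5 − 6(20) = 545.5, S = 317.5 + 6(20) = 437.5.
Shortage = 545.5 − 437.5 = 108.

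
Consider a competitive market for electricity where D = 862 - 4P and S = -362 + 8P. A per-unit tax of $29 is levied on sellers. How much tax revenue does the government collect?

Tax revenue = 32770/3

Pre-tax equilibrium: P* = 102, Q* = 454.
Tax on sellers shifts supply to S = -362 + 8(P − 29) = -594 + 8P.
862 - 4P = -594 + 8P gives buyer price Pb = 364/3; sellers receive Ps = 364/3 − 29 = 277/3.
New quantity: Q = 862 − 4(364/3) = 1130/3.
Revenue = 29 × 1130/3 = 32770/3.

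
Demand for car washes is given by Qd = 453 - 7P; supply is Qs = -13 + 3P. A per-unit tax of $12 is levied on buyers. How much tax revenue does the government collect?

Tax revenue = 1219.2

Pre-tax equilibrium: P* = 46.6, Q* = 126.8.
Tax on buyers shifts demand to Qd = 453 − 7(P + 12) = 369 - 7P.
369 - 7P = -13 + 3P gives seller price Ps = 38.2; buyers pay Pb = 38.2 + 12 = 50.2.
New quantity: Q = 453 − 7(50.2) = 101.6.
Revenue = 12 × 101.6 = 1219.2.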